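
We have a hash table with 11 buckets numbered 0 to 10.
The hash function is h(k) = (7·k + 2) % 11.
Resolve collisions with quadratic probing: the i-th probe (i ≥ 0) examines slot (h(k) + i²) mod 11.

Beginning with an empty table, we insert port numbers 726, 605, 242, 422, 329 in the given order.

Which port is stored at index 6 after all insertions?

242

726: h=2 -> slot 2
605: h=2, probe 2,3 -> slot 3
242: h=2, probe 2,3,6 -> slot 6
422: h=8 -> slot 8
329: h=6, probe 6,7 -> slot 7
Table: [., ., 726, 605, ., ., 242, 329, 422, ., .]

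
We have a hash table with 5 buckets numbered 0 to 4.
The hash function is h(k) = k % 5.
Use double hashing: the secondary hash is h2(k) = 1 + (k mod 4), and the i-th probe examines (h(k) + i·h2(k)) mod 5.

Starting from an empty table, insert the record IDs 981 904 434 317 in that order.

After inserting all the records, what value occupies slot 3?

981 hashes to 1; slot 1 is free => place at 1.
904 hashes to 4; slot 4 is free => place at 4.
434 hashes to 4, h2=3; 4 taken => place at 2.
317 hashes to 2, h2=2; 2,4,1 taken => place at 3.
Table: [—, 981, 434, 317, 904]

317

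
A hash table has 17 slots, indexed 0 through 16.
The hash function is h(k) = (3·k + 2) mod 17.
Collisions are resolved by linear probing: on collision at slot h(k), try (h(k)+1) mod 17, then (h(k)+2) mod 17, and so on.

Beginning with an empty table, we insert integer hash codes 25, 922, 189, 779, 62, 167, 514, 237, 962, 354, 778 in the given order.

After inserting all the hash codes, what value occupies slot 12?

25 hashes to 9; slot 9 is free -> place at 9.
922 hashes to 14; slot 14 is free -> place at 14.
189 hashes to 8; slot 8 is free -> place at 8.
779 hashes to 10; slot 10 is free -> place at 10.
62 hashes to 1; slot 1 is free -> place at 1.
167 hashes to 10; 10 taken -> place at 11.
514 hashes to 14; 14 taken -> place at 15.
237 hashes to 16; slot 16 is free -> place at 16.
962 hashes to 15; 15,16 taken -> place at 0.
354 hashes to 10; 10,11 taken -> place at 12.
778 hashes to 7; slot 7 is free -> place at 7.
Table: [962, 62, ., ., ., ., ., 778, 189, 25, 779, 167, 354, ., 922, 514, 237]

354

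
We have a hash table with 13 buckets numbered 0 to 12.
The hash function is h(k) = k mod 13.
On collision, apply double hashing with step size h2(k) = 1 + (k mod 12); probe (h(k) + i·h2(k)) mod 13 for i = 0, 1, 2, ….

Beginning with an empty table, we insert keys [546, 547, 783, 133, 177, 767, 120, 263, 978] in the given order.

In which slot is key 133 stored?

Insert 546: h=0, slot 0 empty => index 0.
Insert 547: h=1, slot 1 empty => index 1.
Insert 783: h=3, slot 3 empty => index 3.
Insert 133: h=3, h2=2, slot 3 occupied => index 5.
Insert 177: h=8, slot 8 empty => index 8.
Insert 767: h=0, h2=12, slot 0 occupied => index 12.
Insert 120: h=3, h2=1, slot 3 occupied => index 4.
Insert 263: h=3, h2=12, slot 3 occupied => index 2.
Insert 978: h=3, h2=7, slot 3 occupied => index 10.
Table: [546, 547, 263, 783, 120, 133, -, -, 177, -, 978, -, 767]

5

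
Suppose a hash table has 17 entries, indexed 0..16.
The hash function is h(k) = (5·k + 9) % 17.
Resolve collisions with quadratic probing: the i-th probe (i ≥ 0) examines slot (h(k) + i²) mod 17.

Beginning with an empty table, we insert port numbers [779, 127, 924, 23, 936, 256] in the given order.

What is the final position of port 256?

Insert 779: h=11, slot 11 empty => index 11.
Insert 127: h=15, slot 15 empty => index 15.
Insert 924: h=5, slot 5 empty => index 5.
Insert 23: h=5, slot 5 occupied => index 6.
Insert 936: h=14, slot 14 empty => index 14.
Insert 256: h=14, slots 14,15 occupied => index 1.
Table: [-, 256, -, -, -, 924, 23, -, -, -, -, 779, -, -, 936, 127, -]

1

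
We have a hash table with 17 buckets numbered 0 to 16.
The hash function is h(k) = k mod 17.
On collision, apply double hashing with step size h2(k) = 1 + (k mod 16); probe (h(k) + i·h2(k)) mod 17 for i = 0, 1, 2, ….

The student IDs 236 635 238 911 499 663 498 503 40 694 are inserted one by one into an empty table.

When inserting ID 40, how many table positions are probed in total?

3

Insert 236: h=15, slot 15 empty → index 15.
Insert 635: h=6, slot 6 empty → index 6.
Insert 238: h=0, slot 0 empty → index 0.
Insert 911: h=10, slot 10 empty → index 10.
Insert 499: h=6, h2=4, slots 6,10 occupied → index 14.
Insert 663: h=0, h2=8, slot 0 occupied → index 8.
Insert 498: h=5, slot 5 empty → index 5.
Insert 503: h=10, h2=8, slot 10 occupied → index 1.
Insert 40: h=6, h2=9, slots 6,15 occupied → index 7.
Insert 694: h=14, h2=7, slot 14 occupied → index 4.
Table: [238, 503, ∅, ∅, 694, 498, 635, 40, 663, ∅, 911, ∅, ∅, ∅, 499, 236, ∅]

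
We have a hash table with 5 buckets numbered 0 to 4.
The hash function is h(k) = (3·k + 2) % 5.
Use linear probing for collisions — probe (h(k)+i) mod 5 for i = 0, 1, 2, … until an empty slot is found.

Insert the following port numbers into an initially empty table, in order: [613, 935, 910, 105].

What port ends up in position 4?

105

Insert 613: h=1, slot 1 empty → index 1.
Insert 935: h=2, slot 2 empty → index 2.
Insert 910: h=2, slot 2 occupied → index 3.
Insert 105: h=2, slots 2,3 occupied → index 4.
Table: [., 613, 935, 910, 105]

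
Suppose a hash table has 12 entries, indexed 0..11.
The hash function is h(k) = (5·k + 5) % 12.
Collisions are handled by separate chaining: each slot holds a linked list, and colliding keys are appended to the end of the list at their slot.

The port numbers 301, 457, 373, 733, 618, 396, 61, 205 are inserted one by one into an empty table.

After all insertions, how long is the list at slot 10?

301 -> bucket 10
457 -> bucket 10 (collision)
373 -> bucket 10 (collision)
733 -> bucket 10 (collision)
618 -> bucket 11
396 -> bucket 5
61 -> bucket 10 (collision)
205 -> bucket 10 (collision)
Final buckets:
0: .
1: .
2: .
3: .
4: .
5: 396
6: .
7: .
8: .
9: .
10: 301 -> 457 -> 373 -> 733 -> 61 -> 205
11: 618

6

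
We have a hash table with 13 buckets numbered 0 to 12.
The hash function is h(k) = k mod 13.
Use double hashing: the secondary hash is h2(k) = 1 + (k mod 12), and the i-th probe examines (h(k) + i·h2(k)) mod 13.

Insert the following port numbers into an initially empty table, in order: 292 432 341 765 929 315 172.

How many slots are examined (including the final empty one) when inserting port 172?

292 hashes to 6; slot 6 is free -> place at 6.
432 hashes to 3; slot 3 is free -> place at 3.
341 hashes to 3, h2=6; 3 taken -> place at 9.
765 hashes to 11; slot 11 is free -> place at 11.
929 hashes to 6, h2=6; 6 taken -> place at 12.
315 hashes to 3, h2=4; 3 taken -> place at 7.
172 hashes to 3, h2=5; 3 taken -> place at 8.
Table: [∅, ∅, ∅, 432, ∅, ∅, 292, 315, 172, 341, ∅, 765, 929]

2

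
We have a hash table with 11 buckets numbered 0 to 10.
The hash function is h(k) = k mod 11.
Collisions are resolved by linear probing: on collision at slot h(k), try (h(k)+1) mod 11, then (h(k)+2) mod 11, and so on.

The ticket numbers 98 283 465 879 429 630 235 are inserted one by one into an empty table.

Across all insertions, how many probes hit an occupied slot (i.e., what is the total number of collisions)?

4

Insert 98: h=10, slot 10 empty => index 10.
Insert 283: h=8, slot 8 empty => index 8.
Insert 465: h=3, slot 3 empty => index 3.
Insert 879: h=10, slot 10 occupied => index 0.
Insert 429: h=0, slot 0 occupied => index 1.
Insert 630: h=3, slot 3 occupied => index 4.
Insert 235: h=4, slot 4 occupied => index 5.
Table: [879, 429, ∅, 465, 630, 235, ∅, ∅, 283, ∅, 98]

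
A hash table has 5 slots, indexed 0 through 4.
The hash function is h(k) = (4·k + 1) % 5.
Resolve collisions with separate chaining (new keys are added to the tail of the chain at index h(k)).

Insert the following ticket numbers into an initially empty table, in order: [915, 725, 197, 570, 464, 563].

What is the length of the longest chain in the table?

3

Insert 915: h=1, bucket 1 empty → new chain.
Insert 725: h=1, bucket 1 nonempty → append to chain.
Insert 197: h=4, bucket 4 empty → new chain.
Insert 570: h=1, bucket 1 nonempty → append to chain.
Insert 464: h=2, bucket 2 empty → new chain.
Insert 563: h=3, bucket 3 empty → new chain.
Final buckets:
0: ∅
1: 915 -> 725 -> 570
2: 464
3: 563
4: 197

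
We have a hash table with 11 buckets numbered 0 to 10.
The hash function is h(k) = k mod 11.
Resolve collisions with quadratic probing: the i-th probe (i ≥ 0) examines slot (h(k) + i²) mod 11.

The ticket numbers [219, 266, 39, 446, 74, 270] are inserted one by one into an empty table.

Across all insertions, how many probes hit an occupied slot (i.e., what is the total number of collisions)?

4

219 hashes to 10; slot 10 is free → place at 10.
266 hashes to 2; slot 2 is free → place at 2.
39 hashes to 6; slot 6 is free → place at 6.
446 hashes to 6; 6 taken → place at 7.
74 hashes to 8; slot 8 is free → place at 8.
270 hashes to 6; 6,7,10 taken → place at 4.
Table: [-, -, 266, -, 270, -, 39, 446, 74, -, 219]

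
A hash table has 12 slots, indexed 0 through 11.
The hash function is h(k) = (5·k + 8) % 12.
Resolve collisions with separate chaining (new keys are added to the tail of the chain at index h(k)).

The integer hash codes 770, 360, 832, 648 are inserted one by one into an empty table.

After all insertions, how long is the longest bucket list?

2

770 -> bucket 6
360 -> bucket 8
832 -> bucket 4
648 -> bucket 8 (collision)
Final buckets:
0: -
1: -
2: -
3: -
4: 832
5: -
6: 770
7: -
8: 360 -> 648
9: -
10: -
11: -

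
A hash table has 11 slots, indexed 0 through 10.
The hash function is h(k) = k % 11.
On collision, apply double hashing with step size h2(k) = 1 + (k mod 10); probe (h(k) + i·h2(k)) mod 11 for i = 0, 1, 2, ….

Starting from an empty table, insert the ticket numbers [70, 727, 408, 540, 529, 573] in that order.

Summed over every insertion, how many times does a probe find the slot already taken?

Insert 70: h=4, slot 4 empty => index 4.
Insert 727: h=1, slot 1 empty => index 1.
Insert 408: h=1, h2=9, slot 1 occupied => index 10.
Insert 540: h=1, h2=1, slot 1 occupied => index 2.
Insert 529: h=1, h2=10, slot 1 occupied => index 0.
Insert 573: h=1, h2=4, slot 1 occupied => index 5.
Table: [529, 727, 540, —, 70, 573, —, —, —, —, 408]

4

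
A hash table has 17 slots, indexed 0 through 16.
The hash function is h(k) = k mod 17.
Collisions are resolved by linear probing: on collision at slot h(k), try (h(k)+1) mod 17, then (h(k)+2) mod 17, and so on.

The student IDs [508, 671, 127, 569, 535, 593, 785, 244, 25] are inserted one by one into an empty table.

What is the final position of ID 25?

12

508: h=15 → slot 15
671: h=8 → slot 8
127: h=8, probe 8,9 → slot 9
569: h=8, probe 8,9,10 → slot 10
535: h=8, probe 8,9,10,11 → slot 11
593: h=15, probe 15,16 → slot 16
785: h=3 → slot 3
244: h=6 → slot 6
25: h=8, probe 8,9,10,11,12 → slot 12
Table: [., ., ., 785, ., ., 244, ., 671, 127, 569, 535, 25, ., ., 508, 593]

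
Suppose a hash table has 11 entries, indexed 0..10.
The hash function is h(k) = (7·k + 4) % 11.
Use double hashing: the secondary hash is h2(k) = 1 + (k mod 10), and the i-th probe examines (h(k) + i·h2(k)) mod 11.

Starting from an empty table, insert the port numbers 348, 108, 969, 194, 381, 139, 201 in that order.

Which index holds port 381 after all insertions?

Insert 348: h=9, slot 9 empty => index 9.
Insert 108: h=1, slot 1 empty => index 1.
Insert 969: h=0, slot 0 empty => index 0.
Insert 194: h=9, h2=5, slot 9 occupied => index 3.
Insert 381: h=9, h2=2, slots 9,0 occupied => index 2.
Insert 139: h=9, h2=10, slot 9 occupied => index 8.
Insert 201: h=3, h2=2, slot 3 occupied => index 5.
Table: [969, 108, 381, 194, -, 201, -, -, 139, 348, -]

2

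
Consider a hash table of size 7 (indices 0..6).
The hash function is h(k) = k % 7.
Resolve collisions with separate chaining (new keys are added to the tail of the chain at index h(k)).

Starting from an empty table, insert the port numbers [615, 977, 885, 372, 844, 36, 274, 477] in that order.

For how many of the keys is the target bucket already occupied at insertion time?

Insert 615: h=6, bucket 6 empty → new chain.
Insert 977: h=4, bucket 4 empty → new chain.
Insert 885: h=3, bucket 3 empty → new chain.
Insert 372: h=1, bucket 1 empty → new chain.
Insert 844: h=4, bucket 4 nonempty → append to chain.
Insert 36: h=1, bucket 1 nonempty → append to chain.
Insert 274: h=1, bucket 1 nonempty → append to chain.
Insert 477: h=1, bucket 1 nonempty → append to chain.
Final buckets:
0: —
1: 372 -> 36 -> 274 -> 477
2: —
3: 885
4: 977 -> 844
5: —
6: 615

4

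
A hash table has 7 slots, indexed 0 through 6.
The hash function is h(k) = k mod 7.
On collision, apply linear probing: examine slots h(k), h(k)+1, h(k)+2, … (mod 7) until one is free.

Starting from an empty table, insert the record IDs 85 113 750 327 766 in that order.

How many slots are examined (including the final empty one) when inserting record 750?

Insert 85: h=1, slot 1 empty => index 1.
Insert 113: h=1, slot 1 occupied => index 2.
Insert 750: h=1, slots 1,2 occupied => index 3.
Insert 327: h=5, slot 5 empty => index 5.
Insert 766: h=3, slot 3 occupied => index 4.
Table: [_, 85, 113, 750, 766, 327, _]

3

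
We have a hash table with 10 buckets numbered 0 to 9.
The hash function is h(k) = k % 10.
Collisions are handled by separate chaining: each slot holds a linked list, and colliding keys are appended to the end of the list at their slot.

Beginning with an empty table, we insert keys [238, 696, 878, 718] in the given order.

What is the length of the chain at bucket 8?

3

238 -> bucket 8
696 -> bucket 6
878 -> bucket 8 (collision)
718 -> bucket 8 (collision)
Final buckets:
0: -
1: -
2: -
3: -
4: -
5: -
6: 696
7: -
8: 238 -> 878 -> 718
9: -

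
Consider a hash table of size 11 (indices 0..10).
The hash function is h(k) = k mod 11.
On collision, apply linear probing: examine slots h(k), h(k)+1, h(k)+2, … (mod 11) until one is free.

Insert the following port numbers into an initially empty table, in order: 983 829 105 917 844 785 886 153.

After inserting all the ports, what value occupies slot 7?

917

Insert 983: h=4, slot 4 empty => index 4.
Insert 829: h=4, slot 4 occupied => index 5.
Insert 105: h=6, slot 6 empty => index 6.
Insert 917: h=4, slots 4,5,6 occupied => index 7.
Insert 844: h=8, slot 8 empty => index 8.
Insert 785: h=4, slots 4,5,6,7,8 occupied => index 9.
Insert 886: h=6, slots 6,7,8,9 occupied => index 10.
Insert 153: h=10, slot 10 occupied => index 0.
Table: [153, -, -, -, 983, 829, 105, 917, 844, 785, 886]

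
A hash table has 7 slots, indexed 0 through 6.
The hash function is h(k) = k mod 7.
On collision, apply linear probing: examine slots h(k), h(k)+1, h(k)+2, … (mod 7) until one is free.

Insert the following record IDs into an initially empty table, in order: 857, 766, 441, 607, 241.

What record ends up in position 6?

241

857 hashes to 3; slot 3 is free → place at 3.
766 hashes to 3; 3 taken → place at 4.
441 hashes to 0; slot 0 is free → place at 0.
607 hashes to 5; slot 5 is free → place at 5.
241 hashes to 3; 3,4,5 taken → place at 6.
Table: [441, ∅, ∅, 857, 766, 607, 241]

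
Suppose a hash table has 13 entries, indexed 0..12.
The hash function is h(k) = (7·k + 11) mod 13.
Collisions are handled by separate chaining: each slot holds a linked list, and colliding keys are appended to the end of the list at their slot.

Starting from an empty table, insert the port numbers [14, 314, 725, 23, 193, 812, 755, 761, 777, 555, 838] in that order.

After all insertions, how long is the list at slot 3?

3

Insert 14: h=5, bucket 5 empty -> new chain.
Insert 314: h=12, bucket 12 empty -> new chain.
Insert 725: h=3, bucket 3 empty -> new chain.
Insert 23: h=3, bucket 3 nonempty -> append to chain.
Insert 193: h=10, bucket 10 empty -> new chain.
Insert 812: h=1, bucket 1 empty -> new chain.
Insert 755: h=5, bucket 5 nonempty -> append to chain.
Insert 761: h=8, bucket 8 empty -> new chain.
Insert 777: h=3, bucket 3 nonempty -> append to chain.
Insert 555: h=9, bucket 9 empty -> new chain.
Insert 838: h=1, bucket 1 nonempty -> append to chain.
Final buckets:
0: ∅
1: 812 -> 838
2: ∅
3: 725 -> 23 -> 777
4: ∅
5: 14 -> 755
6: ∅
7: ∅
8: 761
9: 555
10: 193
11: ∅
12: 314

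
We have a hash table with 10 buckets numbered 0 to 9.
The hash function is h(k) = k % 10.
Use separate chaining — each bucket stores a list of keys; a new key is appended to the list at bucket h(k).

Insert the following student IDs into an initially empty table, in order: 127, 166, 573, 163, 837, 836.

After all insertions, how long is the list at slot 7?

2

127 -> bucket 7
166 -> bucket 6
573 -> bucket 3
163 -> bucket 3 (collision)
837 -> bucket 7 (collision)
836 -> bucket 6 (collision)
Final buckets:
0: —
1: —
2: —
3: 573 -> 163
4: —
5: —
6: 166 -> 836
7: 127 -> 837
8: —
9: —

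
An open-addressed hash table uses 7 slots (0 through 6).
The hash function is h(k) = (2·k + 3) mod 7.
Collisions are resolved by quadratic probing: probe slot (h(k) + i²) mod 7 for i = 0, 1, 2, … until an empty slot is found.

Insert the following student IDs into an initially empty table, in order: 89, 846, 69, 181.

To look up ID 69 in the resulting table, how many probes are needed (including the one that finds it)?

89 hashes to 6; slot 6 is free → place at 6.
846 hashes to 1; slot 1 is free → place at 1.
69 hashes to 1; 1 taken → place at 2.
181 hashes to 1; 1,2 taken → place at 5.
Table: [-, 846, 69, -, -, 181, 89]
Lookup 69: h=1, probe 1,2 → found at 2.

2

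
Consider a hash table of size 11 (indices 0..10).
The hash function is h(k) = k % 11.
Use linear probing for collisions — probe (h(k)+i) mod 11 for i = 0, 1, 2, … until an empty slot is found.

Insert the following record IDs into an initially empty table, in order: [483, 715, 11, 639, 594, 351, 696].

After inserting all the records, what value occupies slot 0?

483: h=10 -> slot 10
715: h=0 -> slot 0
11: h=0, probe 0,1 -> slot 1
639: h=1, probe 1,2 -> slot 2
594: h=0, probe 0,1,2,3 -> slot 3
351: h=10, probe 10,0,1,2,3,4 -> slot 4
696: h=3, probe 3,4,5 -> slot 5
Table: [715, 11, 639, 594, 351, 696, -, -, -, -, 483]

715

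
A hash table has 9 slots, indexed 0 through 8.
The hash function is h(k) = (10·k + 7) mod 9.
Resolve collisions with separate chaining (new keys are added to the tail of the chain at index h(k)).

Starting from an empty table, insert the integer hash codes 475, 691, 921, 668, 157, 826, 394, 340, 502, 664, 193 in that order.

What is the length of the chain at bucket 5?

475 -> bucket 5
691 -> bucket 5 (collision)
921 -> bucket 1
668 -> bucket 0
157 -> bucket 2
826 -> bucket 5 (collision)
394 -> bucket 5 (collision)
340 -> bucket 5 (collision)
502 -> bucket 5 (collision)
664 -> bucket 5 (collision)
193 -> bucket 2 (collision)
Final buckets:
0: 668
1: 921
2: 157 -> 193
3: ∅
4: ∅
5: 475 -> 691 -> 826 -> 394 -> 340 -> 502 -> 664
6: ∅
7: ∅
8: ∅

7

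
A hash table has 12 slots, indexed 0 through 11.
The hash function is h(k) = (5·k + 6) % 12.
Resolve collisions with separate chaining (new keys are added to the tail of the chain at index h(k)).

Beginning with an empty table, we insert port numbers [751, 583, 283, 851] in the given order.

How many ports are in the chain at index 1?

751 → bucket 5
583 → bucket 5 (collision)
283 → bucket 5 (collision)
851 → bucket 1
Final buckets:
0: _
1: 851
2: _
3: _
4: _
5: 751 -> 583 -> 283
6: _
7: _
8: _
9: _
10: _
11: _

1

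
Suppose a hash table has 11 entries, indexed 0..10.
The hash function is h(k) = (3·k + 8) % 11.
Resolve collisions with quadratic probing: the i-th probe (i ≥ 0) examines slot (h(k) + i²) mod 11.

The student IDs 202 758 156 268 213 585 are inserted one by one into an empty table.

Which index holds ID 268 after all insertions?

202: h=9 -> slot 9
758: h=5 -> slot 5
156: h=3 -> slot 3
268: h=9, probe 9,10 -> slot 10
213: h=9, probe 9,10,2 -> slot 2
585: h=3, probe 3,4 -> slot 4
Table: [∅, ∅, 213, 156, 585, 758, ∅, ∅, ∅, 202, 268]

10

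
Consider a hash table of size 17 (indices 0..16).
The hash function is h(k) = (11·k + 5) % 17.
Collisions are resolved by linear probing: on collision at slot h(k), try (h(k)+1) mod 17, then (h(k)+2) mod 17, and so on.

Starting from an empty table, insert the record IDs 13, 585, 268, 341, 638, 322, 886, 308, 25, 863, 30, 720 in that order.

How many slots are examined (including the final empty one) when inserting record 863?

6

Insert 13: h=12, slot 12 empty => index 12.
Insert 585: h=14, slot 14 empty => index 14.
Insert 268: h=12, slot 12 occupied => index 13.
Insert 341: h=16, slot 16 empty => index 16.
Insert 638: h=2, slot 2 empty => index 2.
Insert 322: h=11, slot 11 empty => index 11.
Insert 886: h=10, slot 10 empty => index 10.
Insert 308: h=10, slots 10,11,12,13,14 occupied => index 15.
Insert 25: h=8, slot 8 empty => index 8.
Insert 863: h=12, slots 12,13,14,15,16 occupied => index 0.
Insert 30: h=12, slots 12,13,14,15,16,0 occupied => index 1.
Insert 720: h=3, slot 3 empty => index 3.
Table: [863, 30, 638, 720, -, -, -, -, 25, -, 886, 322, 13, 268, 585, 308, 341]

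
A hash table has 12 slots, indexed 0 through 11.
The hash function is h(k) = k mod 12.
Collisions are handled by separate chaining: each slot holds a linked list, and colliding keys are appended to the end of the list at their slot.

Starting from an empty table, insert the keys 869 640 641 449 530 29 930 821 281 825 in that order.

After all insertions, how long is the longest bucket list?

6

869 -> bucket 5
640 -> bucket 4
641 -> bucket 5 (collision)
449 -> bucket 5 (collision)
530 -> bucket 2
29 -> bucket 5 (collision)
930 -> bucket 6
821 -> bucket 5 (collision)
281 -> bucket 5 (collision)
825 -> bucket 9
Final buckets:
0: -
1: -
2: 530
3: -
4: 640
5: 869 -> 641 -> 449 -> 29 -> 821 -> 281
6: 930
7: -
8: -
9: 825
10: -
11: -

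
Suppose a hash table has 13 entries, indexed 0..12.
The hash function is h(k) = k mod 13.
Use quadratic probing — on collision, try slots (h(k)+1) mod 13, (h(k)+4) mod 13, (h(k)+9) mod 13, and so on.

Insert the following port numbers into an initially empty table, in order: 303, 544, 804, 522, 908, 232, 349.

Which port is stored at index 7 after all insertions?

Insert 303: h=4, slot 4 empty → index 4.
Insert 544: h=11, slot 11 empty → index 11.
Insert 804: h=11, slot 11 occupied → index 12.
Insert 522: h=2, slot 2 empty → index 2.
Insert 908: h=11, slots 11,12,2 occupied → index 7.
Insert 232: h=11, slots 11,12,2,7 occupied → index 1.
Insert 349: h=11, slots 11,12,2,7,1 occupied → index 10.
Table: [∅, 232, 522, ∅, 303, ∅, ∅, 908, ∅, ∅, 349, 544, 804]

908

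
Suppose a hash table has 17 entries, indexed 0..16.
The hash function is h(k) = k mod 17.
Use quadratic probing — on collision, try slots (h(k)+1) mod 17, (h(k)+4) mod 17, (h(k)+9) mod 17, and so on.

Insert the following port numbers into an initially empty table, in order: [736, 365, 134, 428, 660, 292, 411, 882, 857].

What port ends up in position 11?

736 hashes to 5; slot 5 is free -> place at 5.
365 hashes to 8; slot 8 is free -> place at 8.
134 hashes to 15; slot 15 is free -> place at 15.
428 hashes to 3; slot 3 is free -> place at 3.
660 hashes to 14; slot 14 is free -> place at 14.
292 hashes to 3; 3 taken -> place at 4.
411 hashes to 3; 3,4 taken -> place at 7.
882 hashes to 15; 15 taken -> place at 16.
857 hashes to 7; 7,8 taken -> place at 11.
Table: [-, -, -, 428, 292, 736, -, 411, 365, -, -, 857, -, -, 660, 134, 882]

857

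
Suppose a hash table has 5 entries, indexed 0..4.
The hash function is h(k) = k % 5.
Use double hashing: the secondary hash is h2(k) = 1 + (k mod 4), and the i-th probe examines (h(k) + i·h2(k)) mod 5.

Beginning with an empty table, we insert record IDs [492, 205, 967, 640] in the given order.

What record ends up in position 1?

967

Insert 492: h=2, slot 2 empty => index 2.
Insert 205: h=0, slot 0 empty => index 0.
Insert 967: h=2, h2=4, slot 2 occupied => index 1.
Insert 640: h=0, h2=1, slots 0,1,2 occupied => index 3.
Table: [205, 967, 492, 640, —]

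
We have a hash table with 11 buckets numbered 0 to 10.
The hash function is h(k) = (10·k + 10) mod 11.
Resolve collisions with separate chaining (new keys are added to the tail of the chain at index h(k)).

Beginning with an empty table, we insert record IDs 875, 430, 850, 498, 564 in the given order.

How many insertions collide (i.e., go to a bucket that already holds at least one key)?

875 -> bucket 4
430 -> bucket 9
850 -> bucket 7
498 -> bucket 7 (collision)
564 -> bucket 7 (collision)
Final buckets:
0: .
1: .
2: .
3: .
4: 875
5: .
6: .
7: 850 -> 498 -> 564
8: .
9: 430
10: .

2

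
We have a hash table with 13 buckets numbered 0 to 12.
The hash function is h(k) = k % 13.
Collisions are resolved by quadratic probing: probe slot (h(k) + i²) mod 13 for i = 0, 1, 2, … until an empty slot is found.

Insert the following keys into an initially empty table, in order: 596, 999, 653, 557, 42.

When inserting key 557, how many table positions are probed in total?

596 hashes to 11; slot 11 is free → place at 11.
999 hashes to 11; 11 taken → place at 12.
653 hashes to 3; slot 3 is free → place at 3.
557 hashes to 11; 11,12 taken → place at 2.
42 hashes to 3; 3 taken → place at 4.
Table: [., ., 557, 653, 42, ., ., ., ., ., ., 596, 999]

3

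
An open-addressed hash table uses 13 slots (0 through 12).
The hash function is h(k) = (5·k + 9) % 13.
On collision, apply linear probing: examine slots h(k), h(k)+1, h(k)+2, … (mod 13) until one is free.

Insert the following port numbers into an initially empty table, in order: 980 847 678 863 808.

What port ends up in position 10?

980: h=8 -> slot 8
847: h=6 -> slot 6
678: h=6, probe 6,7 -> slot 7
863: h=8, probe 8,9 -> slot 9
808: h=6, probe 6,7,8,9,10 -> slot 10
Table: [—, —, —, —, —, —, 847, 678, 980, 863, 808, —, —]

808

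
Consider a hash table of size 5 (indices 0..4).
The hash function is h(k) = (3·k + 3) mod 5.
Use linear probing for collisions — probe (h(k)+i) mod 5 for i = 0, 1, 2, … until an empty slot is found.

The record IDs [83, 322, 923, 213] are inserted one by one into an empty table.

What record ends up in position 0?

213

Insert 83: h=2, slot 2 empty → index 2.
Insert 322: h=4, slot 4 empty → index 4.
Insert 923: h=2, slot 2 occupied → index 3.
Insert 213: h=2, slots 2,3,4 occupied → index 0.
Table: [213, ., 83, 923, 322]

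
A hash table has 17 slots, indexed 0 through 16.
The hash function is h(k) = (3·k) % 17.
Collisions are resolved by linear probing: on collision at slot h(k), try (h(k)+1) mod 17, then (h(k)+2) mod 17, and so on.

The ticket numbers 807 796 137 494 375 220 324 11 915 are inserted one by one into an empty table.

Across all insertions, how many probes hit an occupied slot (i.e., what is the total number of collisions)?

7

807: h=7 → slot 7
796: h=8 → slot 8
137: h=3 → slot 3
494: h=3, probe 3,4 → slot 4
375: h=3, probe 3,4,5 → slot 5
220: h=14 → slot 14
324: h=3, probe 3,4,5,6 → slot 6
11: h=16 → slot 16
915: h=8, probe 8,9 → slot 9
Table: [_, _, _, 137, 494, 375, 324, 807, 796, 915, _, _, _, _, 220, _, 11]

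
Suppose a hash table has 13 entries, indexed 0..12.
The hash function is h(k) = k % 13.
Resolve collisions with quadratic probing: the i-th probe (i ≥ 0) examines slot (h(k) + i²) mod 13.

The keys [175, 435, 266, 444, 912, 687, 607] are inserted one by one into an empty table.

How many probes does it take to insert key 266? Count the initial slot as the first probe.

Insert 175: h=6, slot 6 empty -> index 6.
Insert 435: h=6, slot 6 occupied -> index 7.
Insert 266: h=6, slots 6,7 occupied -> index 10.
Insert 444: h=2, slot 2 empty -> index 2.
Insert 912: h=2, slot 2 occupied -> index 3.
Insert 687: h=11, slot 11 empty -> index 11.
Insert 607: h=9, slot 9 empty -> index 9.
Table: [—, —, 444, 912, —, —, 175, 435, —, 607, 266, 687, —]

3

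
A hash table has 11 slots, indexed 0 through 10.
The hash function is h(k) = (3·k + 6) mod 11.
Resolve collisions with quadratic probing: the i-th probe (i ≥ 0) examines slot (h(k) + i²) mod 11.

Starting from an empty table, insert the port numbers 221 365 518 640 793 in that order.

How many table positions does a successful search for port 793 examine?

221: h=9 => slot 9
365: h=1 => slot 1
518: h=9, probe 9,10 => slot 10
640: h=1, probe 1,2 => slot 2
793: h=9, probe 9,10,2,7 => slot 7
Table: [-, 365, 640, -, -, -, -, 793, -, 221, 518]
Lookup 793: h=9, probe 9,10,2,7 → found at 7.

4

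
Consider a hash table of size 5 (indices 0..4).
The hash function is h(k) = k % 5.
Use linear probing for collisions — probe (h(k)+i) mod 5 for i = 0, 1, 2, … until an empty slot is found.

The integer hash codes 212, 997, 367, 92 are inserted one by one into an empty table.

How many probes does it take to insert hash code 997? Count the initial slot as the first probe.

2

Insert 212: h=2, slot 2 empty => index 2.
Insert 997: h=2, slot 2 occupied => index 3.
Insert 367: h=2, slots 2,3 occupied => index 4.
Insert 92: h=2, slots 2,3,4 occupied => index 0.
Table: [92, _, 212, 997, 367]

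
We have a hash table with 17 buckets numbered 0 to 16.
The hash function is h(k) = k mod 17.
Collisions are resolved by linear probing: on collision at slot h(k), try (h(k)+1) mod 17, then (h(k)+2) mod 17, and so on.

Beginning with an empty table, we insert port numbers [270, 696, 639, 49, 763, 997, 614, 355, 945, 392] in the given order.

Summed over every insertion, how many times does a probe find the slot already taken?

Insert 270: h=15, slot 15 empty → index 15.
Insert 696: h=16, slot 16 empty → index 16.
Insert 639: h=10, slot 10 empty → index 10.
Insert 49: h=15, slots 15,16 occupied → index 0.
Insert 763: h=15, slots 15,16,0 occupied → index 1.
Insert 997: h=11, slot 11 empty → index 11.
Insert 614: h=2, slot 2 empty → index 2.
Insert 355: h=15, slots 15,16,0,1,2 occupied → index 3.
Insert 945: h=10, slots 10,11 occupied → index 12.
Insert 392: h=1, slots 1,2,3 occupied → index 4.
Table: [49, 763, 614, 355, 392, —, —, —, —, —, 639, 997, 945, —, —, 270, 696]

15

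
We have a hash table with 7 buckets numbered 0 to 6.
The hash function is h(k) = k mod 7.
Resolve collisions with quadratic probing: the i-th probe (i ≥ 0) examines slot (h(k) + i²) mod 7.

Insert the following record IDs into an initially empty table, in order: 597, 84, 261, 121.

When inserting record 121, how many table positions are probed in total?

Insert 597: h=2, slot 2 empty => index 2.
Insert 84: h=0, slot 0 empty => index 0.
Insert 261: h=2, slot 2 occupied => index 3.
Insert 121: h=2, slots 2,3 occupied => index 6.
Table: [84, ∅, 597, 261, ∅, ∅, 121]

3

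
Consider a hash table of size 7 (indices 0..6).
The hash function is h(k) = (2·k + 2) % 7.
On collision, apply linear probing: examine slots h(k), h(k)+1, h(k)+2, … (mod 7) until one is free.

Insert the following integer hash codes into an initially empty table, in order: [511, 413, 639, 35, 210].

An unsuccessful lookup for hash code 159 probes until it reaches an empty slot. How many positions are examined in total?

3

511 hashes to 2; slot 2 is free => place at 2.
413 hashes to 2; 2 taken => place at 3.
639 hashes to 6; slot 6 is free => place at 6.
35 hashes to 2; 2,3 taken => place at 4.
210 hashes to 2; 2,3,4 taken => place at 5.
Table: [., ., 511, 413, 35, 210, 639]
Lookup 159: h=5, probe 5,6,0 → slot 0 empty, not found.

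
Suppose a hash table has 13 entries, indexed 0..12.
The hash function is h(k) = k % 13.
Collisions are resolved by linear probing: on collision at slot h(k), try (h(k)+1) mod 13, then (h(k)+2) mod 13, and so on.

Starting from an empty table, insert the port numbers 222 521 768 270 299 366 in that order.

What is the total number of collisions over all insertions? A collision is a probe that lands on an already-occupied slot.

222 hashes to 1; slot 1 is free → place at 1.
521 hashes to 1; 1 taken → place at 2.
768 hashes to 1; 1,2 taken → place at 3.
270 hashes to 10; slot 10 is free → place at 10.
299 hashes to 0; slot 0 is free → place at 0.
366 hashes to 2; 2,3 taken → place at 4.
Table: [299, 222, 521, 768, 366, _, _, _, _, _, 270, _, _]

5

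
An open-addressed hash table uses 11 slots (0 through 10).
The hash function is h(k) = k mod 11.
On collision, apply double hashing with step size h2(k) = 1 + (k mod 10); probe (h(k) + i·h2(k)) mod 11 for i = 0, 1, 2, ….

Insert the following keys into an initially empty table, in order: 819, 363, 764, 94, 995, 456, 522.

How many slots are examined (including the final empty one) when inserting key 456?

3

Insert 819: h=5, slot 5 empty -> index 5.
Insert 363: h=0, slot 0 empty -> index 0.
Insert 764: h=5, h2=5, slot 5 occupied -> index 10.
Insert 94: h=6, slot 6 empty -> index 6.
Insert 995: h=5, h2=6, slots 5,0,6 occupied -> index 1.
Insert 456: h=5, h2=7, slots 5,1 occupied -> index 8.
Insert 522: h=5, h2=3, slots 5,8,0 occupied -> index 3.
Table: [363, 995, ., 522, ., 819, 94, ., 456, ., 764]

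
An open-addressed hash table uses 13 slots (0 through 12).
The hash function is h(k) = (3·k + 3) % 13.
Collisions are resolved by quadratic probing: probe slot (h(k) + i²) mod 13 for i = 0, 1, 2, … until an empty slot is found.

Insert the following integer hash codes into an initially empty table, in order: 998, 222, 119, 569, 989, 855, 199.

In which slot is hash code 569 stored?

8

998: h=7 -> slot 7
222: h=6 -> slot 6
119: h=9 -> slot 9
569: h=7, probe 7,8 -> slot 8
989: h=6, probe 6,7,10 -> slot 10
855: h=7, probe 7,8,11 -> slot 11
199: h=2 -> slot 2
Table: [—, —, 199, —, —, —, 222, 998, 569, 119, 989, 855, —]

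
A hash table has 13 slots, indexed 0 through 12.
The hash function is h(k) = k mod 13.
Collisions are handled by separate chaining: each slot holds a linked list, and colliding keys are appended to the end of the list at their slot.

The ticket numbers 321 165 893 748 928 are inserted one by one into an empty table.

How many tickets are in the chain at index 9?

321 -> bucket 9
165 -> bucket 9 (collision)
893 -> bucket 9 (collision)
748 -> bucket 7
928 -> bucket 5
Final buckets:
0: ∅
1: ∅
2: ∅
3: ∅
4: ∅
5: 928
6: ∅
7: 748
8: ∅
9: 321 -> 165 -> 893
10: ∅
11: ∅
12: ∅

3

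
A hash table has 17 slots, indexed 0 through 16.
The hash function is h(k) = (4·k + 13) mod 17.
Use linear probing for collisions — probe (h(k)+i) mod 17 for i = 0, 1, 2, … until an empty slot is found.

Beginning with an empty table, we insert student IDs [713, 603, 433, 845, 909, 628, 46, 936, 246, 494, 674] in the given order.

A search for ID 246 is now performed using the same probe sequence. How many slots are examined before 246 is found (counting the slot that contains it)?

Insert 713: h=9, slot 9 empty -> index 9.
Insert 603: h=11, slot 11 empty -> index 11.
Insert 433: h=11, slot 11 occupied -> index 12.
Insert 845: h=10, slot 10 empty -> index 10.
Insert 909: h=11, slots 11,12 occupied -> index 13.
Insert 628: h=9, slots 9,10,11,12,13 occupied -> index 14.
Insert 46: h=10, slots 10,11,12,13,14 occupied -> index 15.
Insert 936: h=0, slot 0 empty -> index 0.
Insert 246: h=11, slots 11,12,13,14,15 occupied -> index 16.
Insert 494: h=0, slot 0 occupied -> index 1.
Insert 674: h=6, slot 6 empty -> index 6.
Table: [936, 494, ∅, ∅, ∅, ∅, 674, ∅, ∅, 713, 845, 603, 433, 909, 628, 46, 246]
Lookup 246: h=11, probe 11,12,13,14,15,16 → found at 16.

6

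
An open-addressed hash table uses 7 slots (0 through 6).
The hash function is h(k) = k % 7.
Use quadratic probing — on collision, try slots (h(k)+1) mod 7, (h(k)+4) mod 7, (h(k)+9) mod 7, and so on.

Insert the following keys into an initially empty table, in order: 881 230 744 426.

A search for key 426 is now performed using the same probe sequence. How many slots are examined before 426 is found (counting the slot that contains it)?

3

881: h=6 => slot 6
230: h=6, probe 6,0 => slot 0
744: h=2 => slot 2
426: h=6, probe 6,0,3 => slot 3
Table: [230, —, 744, 426, —, —, 881]
Lookup 426: h=6, probe 6,0,3 → found at 3.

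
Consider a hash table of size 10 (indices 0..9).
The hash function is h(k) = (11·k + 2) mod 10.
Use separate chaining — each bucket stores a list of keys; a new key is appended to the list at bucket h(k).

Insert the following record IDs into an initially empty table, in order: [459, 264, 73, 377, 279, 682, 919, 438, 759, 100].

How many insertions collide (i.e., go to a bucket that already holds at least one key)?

459 → bucket 1
264 → bucket 6
73 → bucket 5
377 → bucket 9
279 → bucket 1 (collision)
682 → bucket 4
919 → bucket 1 (collision)
438 → bucket 0
759 → bucket 1 (collision)
100 → bucket 2
Final buckets:
0: 438
1: 459 -> 279 -> 919 -> 759
2: 100
3: ∅
4: 682
5: 73
6: 264
7: ∅
8: ∅
9: 377

3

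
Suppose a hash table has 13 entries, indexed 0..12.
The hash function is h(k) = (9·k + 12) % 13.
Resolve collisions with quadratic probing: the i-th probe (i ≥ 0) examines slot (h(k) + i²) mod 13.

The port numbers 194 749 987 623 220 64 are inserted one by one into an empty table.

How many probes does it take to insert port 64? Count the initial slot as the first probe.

Insert 194: h=3, slot 3 empty → index 3.
Insert 749: h=6, slot 6 empty → index 6.
Insert 987: h=3, slot 3 occupied → index 4.
Insert 623: h=3, slots 3,4 occupied → index 7.
Insert 220: h=3, slots 3,4,7 occupied → index 12.
Insert 64: h=3, slots 3,4,7,12,6 occupied → index 2.
Table: [-, -, 64, 194, 987, -, 749, 623, -, -, -, -, 220]

6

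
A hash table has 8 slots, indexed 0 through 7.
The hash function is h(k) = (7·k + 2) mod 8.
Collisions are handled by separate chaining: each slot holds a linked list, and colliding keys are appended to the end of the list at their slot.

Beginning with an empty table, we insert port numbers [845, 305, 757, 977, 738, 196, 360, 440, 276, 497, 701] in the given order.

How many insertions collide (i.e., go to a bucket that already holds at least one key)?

845 -> bucket 5
305 -> bucket 1
757 -> bucket 5 (collision)
977 -> bucket 1 (collision)
738 -> bucket 0
196 -> bucket 6
360 -> bucket 2
440 -> bucket 2 (collision)
276 -> bucket 6 (collision)
497 -> bucket 1 (collision)
701 -> bucket 5 (collision)
Final buckets:
0: 738
1: 305 -> 977 -> 497
2: 360 -> 440
3: ∅
4: ∅
5: 845 -> 757 -> 701
6: 196 -> 276
7: ∅

6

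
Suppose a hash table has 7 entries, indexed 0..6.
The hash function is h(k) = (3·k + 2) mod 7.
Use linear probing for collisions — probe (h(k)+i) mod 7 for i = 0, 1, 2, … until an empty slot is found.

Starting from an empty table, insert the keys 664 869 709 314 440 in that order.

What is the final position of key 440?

664 hashes to 6; slot 6 is free -> place at 6.
869 hashes to 5; slot 5 is free -> place at 5.
709 hashes to 1; slot 1 is free -> place at 1.
314 hashes to 6; 6 taken -> place at 0.
440 hashes to 6; 6,0,1 taken -> place at 2.
Table: [314, 709, 440, -, -, 869, 664]

2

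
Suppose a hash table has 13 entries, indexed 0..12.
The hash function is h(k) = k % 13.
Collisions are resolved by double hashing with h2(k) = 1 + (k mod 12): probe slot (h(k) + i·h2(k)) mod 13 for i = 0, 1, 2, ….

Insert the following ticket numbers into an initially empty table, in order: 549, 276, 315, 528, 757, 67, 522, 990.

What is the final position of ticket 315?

Insert 549: h=3, slot 3 empty -> index 3.
Insert 276: h=3, h2=1, slot 3 occupied -> index 4.
Insert 315: h=3, h2=4, slot 3 occupied -> index 7.
Insert 528: h=8, slot 8 empty -> index 8.
Insert 757: h=3, h2=2, slot 3 occupied -> index 5.
Insert 67: h=2, slot 2 empty -> index 2.
Insert 522: h=2, h2=7, slot 2 occupied -> index 9.
Insert 990: h=2, h2=7, slots 2,9,3 occupied -> index 10.
Table: [∅, ∅, 67, 549, 276, 757, ∅, 315, 528, 522, 990, ∅, ∅]

7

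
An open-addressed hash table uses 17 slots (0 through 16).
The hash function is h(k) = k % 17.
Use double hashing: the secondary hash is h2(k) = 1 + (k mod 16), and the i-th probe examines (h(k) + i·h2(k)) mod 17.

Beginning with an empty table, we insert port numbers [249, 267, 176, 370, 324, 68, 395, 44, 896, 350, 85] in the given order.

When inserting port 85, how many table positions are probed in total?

249: h=11 -> slot 11
267: h=12 -> slot 12
176: h=6 -> slot 6
370: h=13 -> slot 13
324: h=1 -> slot 1
68: h=0 -> slot 0
395: h=4 -> slot 4
44: h=10 -> slot 10
896: h=12, h2=1, probe 12,13,14 -> slot 14
350: h=10, h2=15, probe 10,8 -> slot 8
85: h=0, h2=6, probe 0,6,12,1,7 -> slot 7
Table: [68, 324, _, _, 395, _, 176, 85, 350, _, 44, 249, 267, 370, 896, _, _]

5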